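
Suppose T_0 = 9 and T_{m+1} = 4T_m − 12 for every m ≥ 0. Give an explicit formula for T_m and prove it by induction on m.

Claim: T_m = 5·4^m + 4.

Base case: T_0 = 9, and 5·4^0 + 4 = 5 + 4 = 9.
Assume T_k = 5·4^k + 4 for some k ≥ 0.
Then T_{k+1} = 4T_k − 12 = 4·(5·4^k + 4) − 12 = 20·4^k + 16 − 12 = 5·4^{k+1} + 4.
This completes the inductive step, so T_m = 5·4^m + 4 for all m ≥ 0.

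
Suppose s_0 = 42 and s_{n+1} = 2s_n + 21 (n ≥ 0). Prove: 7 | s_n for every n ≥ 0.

Base case: s_0 = 42 = 7·6, so 7 | s_0.
Assume 7 | s_k, so s_k = 7t for some integer t.
Then s_{k+1} = 2s_k + 21 = 2·(7t) + 21 = 7(2t + 3), so 7 | s_{k+1}.
Hence 7 | s_n for every n ≥ 0, by induction.

7 | s_n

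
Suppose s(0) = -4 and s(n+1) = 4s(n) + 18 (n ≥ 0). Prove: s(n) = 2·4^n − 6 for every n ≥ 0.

Base case: s(0) = -4, and 2·4^0 − 6 = 2 − 6 = -4.
Assume s(r) = 2·4^r − 6 for some r ≥ 0.
Then s(r+1) = 4s(r) + 18 = 4·(2·4^r − 6) + 18 = 8·4^r − 24 + 18 = 2·4^{r+1} − 6.
So the formula holds for r+1, and by induction s(n) = 2·4^n − 6 for all n ≥ 0.

s(n) = 2·4^n − 6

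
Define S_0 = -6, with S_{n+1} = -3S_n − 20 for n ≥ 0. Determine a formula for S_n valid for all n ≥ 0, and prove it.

Claim: S_n = -(-3)^n − 5.

Base case: S_0 = -6, and -(-3)^0 − 5 = -1 − 5 = -6.
Assume S_j = -(-3)^j − 5 for some j ≥ 0.
Then S_{j+1} = -3S_j − 20 = -3·(-(-3)^j − 5) − 20 = 3·(-3)^j + 15 − 20 = -(-3)^{j+1} − 5.
Hence S_n = -(-3)^n − 5 for every n ≥ 0, by induction.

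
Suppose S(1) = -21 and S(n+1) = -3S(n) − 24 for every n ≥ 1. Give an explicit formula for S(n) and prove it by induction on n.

Claim: S(n) = 5·(-3)^n − 6.

Base case: S(1) = -21, and 5·(-3)^1 − 6 = -15 − 6 = -21.
Assume S(k) = 5·(-3)^k − 6 for some k ≥ 1.
Then S(k+1) = -3S(k) − 24 = -3·(5·(-3)^k − 6) − 24 = -15·(-3)^k + 18 − 24 = 5·(-3)^{k+1} − 6.
This completes the inductive step, so S(n) = 5·(-3)^n − 6 for all n ≥ 1.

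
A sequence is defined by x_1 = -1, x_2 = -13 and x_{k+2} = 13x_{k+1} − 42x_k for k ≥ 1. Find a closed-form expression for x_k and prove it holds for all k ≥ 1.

Claim: x_k = -7^k + 6^k.

Base cases: x_1 = -1 and -7^1 + 6^1 = -1; x_2 = -13 and -7^2 + 6^2 = -13.
Assume x_j = -7^j + 6^j for all 1 ≤ j ≤ r, where r ≥ 2.
Then x_{r+1} = 13x_r − 42x_{r−1} = 13·(-7^r + 6^r) − 42·(-7^{r−1} + 6^{r−1}) = -(13·7 − 42)7^{r−1} + (13·6 − 42)6^{r−1} = -49·7^{r−1} + 36·6^{r−1} = -7^{r+1} + 6^{r+1}.
So the formula holds for r+1, and by strong induction x_k = -7^k + 6^k for all k ≥ 1.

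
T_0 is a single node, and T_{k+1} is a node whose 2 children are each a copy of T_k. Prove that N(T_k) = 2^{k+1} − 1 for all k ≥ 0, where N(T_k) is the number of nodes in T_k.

Base case: N(T_0) = 1, and 2^{0+1} − 1 = 1.
Assume N(T_r) = 2^{r+1} − 1.
Then N(T_{r+1}) = 1 + 2N(T_r) = 1 + 2(2^{r+1} − 1) = 2^{r+2} − 2 + 1 = 2^{r+2} − 1.
This completes the inductive step, so N(T_k) = 2^{k+1} − 1 for all k ≥ 0.

N(T_k) = 2^{k+1} − 1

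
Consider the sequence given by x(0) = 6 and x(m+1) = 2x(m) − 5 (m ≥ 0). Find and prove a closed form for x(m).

Claim: x(m) = 2^m + 5.

Base case: x(0) = 6, and 2^0 + 5 = 1 + 5 = 6.
Assume x(r) = 2^r + 5 for some r ≥ 0.
Then x(r+1) = 2x(r) − 5 = 2·(2^r + 5) − 5 = 2^{r+1} + 10 − 5 = 2^{r+1} + 5.
This completes the inductive step, so x(m) = 2^m + 5 for all m ≥ 0.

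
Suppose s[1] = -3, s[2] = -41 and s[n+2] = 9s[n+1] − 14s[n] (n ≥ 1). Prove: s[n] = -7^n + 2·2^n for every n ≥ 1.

Base cases: s[1] = -3 and -7^1 + 2·2^1 = -3; s[2] = -41 and -7^2 + 2·2^2 = -41.
Assume s[i] = -7^i + 2·2^i for all 1 ≤ i ≤ j, where j ≥ 2.
Then s[j+1] = 9s[j] − 14s[j−1] = 9·(-7^j + 2·2^j) − 14·(-7^{j−1} + 2·2^{j−1}) = -(9·7 − 14)7^{j−1} + 2·(9·2 − 14)2^{j−1} = -49·7^{j−1} + 8·2^{j−1} = -7^{j+1} + 2·2^{j+1}.
By strong induction, s[n] = -7^n + 2·2^n for all n ≥ 1.

s[n] = -7^n + 2·2^n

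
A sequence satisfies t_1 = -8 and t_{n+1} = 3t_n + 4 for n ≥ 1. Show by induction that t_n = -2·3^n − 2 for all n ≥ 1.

Base case: t_1 = -8, and -2·3^1 − 2 = -6 − 2 = -8.
Assume t_r = -2·3^r − 2 for some r ≥ 1.
Then t_{r+1} = 3t_r + 4 = 3·(-2·3^r − 2) + 4 = -6·3^r − 6 + 4 = -2·3^{r+1} − 2.
By induction, t_n = -2·3^n − 2 for all n ≥ 1.

t_n = -2·3^n − 2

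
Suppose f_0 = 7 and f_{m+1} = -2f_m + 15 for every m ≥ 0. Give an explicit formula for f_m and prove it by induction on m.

Claim: f_m = 2·(-2)^m + 5.

Base case: f_0 = 7, and 2·(-2)^0 + 5 = 2 + 5 = 7.
Assume f_j = 2·(-2)^j + 5 for some j ≥ 0.
Then f_{j+1} = -2f_j + 15 = -2·(2·(-2)^j + 5) + 15 = -4·(-2)^j − 10 + 15 = 2·(-2)^{j+1} + 5.
Hence f_m = 2·(-2)^m + 5 for every m ≥ 0, by induction.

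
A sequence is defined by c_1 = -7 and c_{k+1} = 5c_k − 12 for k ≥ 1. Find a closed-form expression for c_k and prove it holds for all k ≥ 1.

Claim: c_k = -2·5^k + 3.

Base case: c_1 = -7, and -2·5^1 + 3 = -10 + 3 = -7.
Assume c_j = -2·5^j + 3 for some j ≥ 1.
Then c_{j+1} = 5c_j − 12 = 5·(-2·5^j + 3) − 12 = -10·5^j + 15 − 12 = -2·5^{j+1} + 3.
This completes the inductive step, so c_k = -2·5^k + 3 for all k ≥ 1.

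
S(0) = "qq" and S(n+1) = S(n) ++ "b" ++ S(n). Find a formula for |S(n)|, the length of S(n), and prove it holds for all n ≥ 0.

Claim: |S(n)| = 3·2^n − 1.

Base case: |S(0)| = 2, and 3·2^0 − 1 = 2.
Assume |S(k)| = 3·2^k − 1.
Then |S(k+1)| = |S(k)| + 1 + |S(k)| = 2|S(k)| + 1 = 2(3·2^k − 1) + 1 = 3·2^{k+1} − 2 + 1 = 3·2^{k+1} − 1.
Hence |S(n)| = 3·2^n − 1 for every n ≥ 0, by induction.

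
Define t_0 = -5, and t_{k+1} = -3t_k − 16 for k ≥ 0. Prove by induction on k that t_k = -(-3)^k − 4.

Base case: t_0 = -5, and -(-3)^0 − 4 = -1 − 4 = -5.
Assume t_r = -(-3)^r − 4 for some r ≥ 0.
Then t_{r+1} = -3t_r − 16 = -3·(-(-3)^r − 4) − 16 = 3·(-3)^r + 12 − 16 = -(-3)^{r+1} − 4.
By induction, t_k = -(-3)^k − 4 for all k ≥ 0.

t_k = -(-3)^k − 4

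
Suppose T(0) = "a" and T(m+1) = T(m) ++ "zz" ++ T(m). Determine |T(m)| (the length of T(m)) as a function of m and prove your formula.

Claim: |T(m)| = 3·2^m − 2.

Base case: |T(0)| = 1, and 3·2^0 − 2 = 1.
Assume |T(k)| = 3·2^k − 2.
Then |T(k+1)| = |T(k)| + 2 + |T(k)| = 2|T(k)| + 2 = 2(3·2^k − 2) + 2 = 3·2^{k+1} − 4 + 2 = 3·2^{k+1} − 2.
By induction, |T(m)| = 3·2^m − 2 for all m ≥ 0.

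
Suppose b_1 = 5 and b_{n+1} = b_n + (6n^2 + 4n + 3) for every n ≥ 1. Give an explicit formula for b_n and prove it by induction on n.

Claim: b_n = 2n^3 − n^2 + 2n + 2.

Base case: b_1 = 5, and 2·1^3 − 1^2 + 2·1 + 2 = 5.
Assume b_m = 2m^3 − m^2 + 2m + 2.
Then b_{m+1} = b_m + (6m^2 + 4m + 3) = (2m^3 − m^2 + 2m + 2) + (6m^2 + 4m + 3) = 2m^3 + 5m^2 + 6m + 5,
and 2·(m+1)^3 − (m+1)^2 + 2·(m+1) + 2 = 2m^3 + 5m^2 + 6m + 5.
Hence b_n = 2n^3 − n^2 + 2n + 2 for every n ≥ 1, by induction.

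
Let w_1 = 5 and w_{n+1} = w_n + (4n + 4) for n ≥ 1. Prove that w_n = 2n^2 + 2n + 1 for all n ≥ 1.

Base case: w_1 = 5, and 2·1^2 + 2·1 + 1 = 5.
Assume w_k = 2k^2 + 2k + 1.
Then w_{k+1} = w_k + (4k + 4) = (2k^2 + 2k + 1) + (4k + 4) = 2k^2 + 6k + 5,
and 2·(k+1)^2 + 2·(k+1) + 1 = 2k^2 + 6k + 5.
This completes the inductive step, so w_n = 2n^2 + 2n + 1 for all n ≥ 1.

w_n = 2n^2 + 2n + 1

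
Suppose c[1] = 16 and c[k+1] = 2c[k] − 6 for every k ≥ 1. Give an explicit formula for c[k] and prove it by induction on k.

Claim: c[k] = 5·2^k + 6.

Base case: c[1] = 16, and 5·2^1 + 6 = 10 + 6 = 16.
Assume c[j] = 5·2^j + 6 for some j ≥ 1.
Then c[j+1] = 2c[j] − 6 = 2·(5·2^j + 6) − 6 = 10·2^j + 12 − 6 = 5·2^{j+1} + 6.
So the formula holds for j+1, and by induction c[k] = 5·2^k + 6 for all k ≥ 1.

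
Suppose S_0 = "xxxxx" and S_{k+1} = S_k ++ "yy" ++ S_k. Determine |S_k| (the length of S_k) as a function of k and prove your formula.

Claim: |S_k| = 7·2^k − 2.

Base case: |S_0| = 5, and 7·2^0 − 2 = 5.
Assume |S_r| = 7·2^r − 2.
Then |S_{r+1}| = |S_r| + 2 + |S_r| = 2|S_r| + 2 = 2(7·2^r − 2) + 2 = 7·2^{r+1} − 4 + 2 = 7·2^{r+1} − 2.
This completes the inductive step, so |S_k| = 7·2^k − 2 for all k ≥ 0.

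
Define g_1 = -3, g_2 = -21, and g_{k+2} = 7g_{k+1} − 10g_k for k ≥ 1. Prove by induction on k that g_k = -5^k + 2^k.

Base cases: g_1 = -3 and -5^1 + 2^1 = -3; g_2 = -21 and -5^2 + 2^2 = -21.
Assume g_j = -5^j + 2^j for all 1 ≤ j ≤ m, where m ≥ 2.
Then g_{m+1} = 7g_m − 10g_{m−1} = 7·(-5^m + 2^m) − 10·(-5^{m−1} + 2^{m−1}) = -(7·5 − 10)5^{m−1} + (7·2 − 10)2^{m−1} = -25·5^{m−1} + 4·2^{m−1} = -5^{m+1} + 2^{m+1}.
By strong induction, g_k = -5^k + 2^k for all k ≥ 1.

g_k = -5^k + 2^k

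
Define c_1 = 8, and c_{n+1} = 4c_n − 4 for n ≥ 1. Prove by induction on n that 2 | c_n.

Base case: c_1 = 8 = 2·4, so 2 | c_1.
Assume 2 | c_k, so c_k = 2t for some integer t.
Then c_{k+1} = 4c_k − 4 = 4·(2t) − 4 = 2(4t − 2), so 2 | c_{k+1}.
So the property holds for k+1, and by induction 2 | c_n for all n ≥ 1.

2 | c_n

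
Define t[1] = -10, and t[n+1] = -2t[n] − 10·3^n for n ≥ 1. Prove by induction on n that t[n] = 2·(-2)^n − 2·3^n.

Base case: t[1] = -10, and 2·(-2)^1 − 2·3^1 = -4 − 6 = -10.
Assume t[j] = 2·(-2)^j − 2·3^j for some j ≥ 1.
Then t[j+1] = -2t[j] − 10·3^j = -2·(2·(-2)^j − 2·3^j) − 10·3^j = 2·(-2)^{j+1} + 4·3^j − 10·3^j = 2·(-2)^{j+1} − 6·3^j = 2·(-2)^{j+1} − 2·3^{j+1}.
By induction, t[n] = 2·(-2)^n − 2·3^n for all n ≥ 1.

t[n] = 2·(-2)^n − 2·3^n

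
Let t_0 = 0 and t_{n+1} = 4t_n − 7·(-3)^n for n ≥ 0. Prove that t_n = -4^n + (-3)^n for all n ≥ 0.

Base case: t_0 = 0, and -4^0 + (-3)^0 = -1 + 1 = 0.
Assume t_k = -4^k + (-3)^k for some k ≥ 0.
Then t_{k+1} = 4t_k − 7·(-3)^k = 4·(-4^k + (-3)^k) − 7·(-3)^k = -4^{k+1} + 4·(-3)^k − 7·(-3)^k = -4^{k+1} − 3·(-3)^k = -4^{k+1} + (-3)^{k+1}.
Hence t_n = -4^n + (-3)^n for every n ≥ 0, by induction.

t_n = -4^n + (-3)^n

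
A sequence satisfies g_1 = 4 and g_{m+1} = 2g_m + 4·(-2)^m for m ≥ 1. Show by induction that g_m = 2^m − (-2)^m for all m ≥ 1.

Base case: g_1 = 4, and 2^1 − (-2)^1 = 2 + 2 = 4.
Assume g_k = 2^k − (-2)^k for some k ≥ 1.
Then g_{k+1} = 2g_k + 4·(-2)^k = 2·(2^k − (-2)^k) + 4·(-2)^k = 2^{k+1} − 2·(-2)^k + 4·(-2)^k = 2^{k+1} + 2·(-2)^k = 2^{k+1} − (-2)^{k+1}.
By induction, g_m = 2^m − (-2)^m for all m ≥ 1.

g_m = 2^m − (-2)^m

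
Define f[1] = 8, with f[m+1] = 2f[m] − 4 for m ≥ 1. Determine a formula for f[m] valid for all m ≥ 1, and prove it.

Claim: f[m] = 2^{m+1} + 4.

Base case: f[1] = 8, and 2^{1+1} + 4 = 4 + 4 = 8.
Assume f[j] = 2^{j+1} + 4 for some j ≥ 1.
Then f[j+1] = 2f[j] − 4 = 2·(2^{j+1} + 4) − 4 = 2^{j+2} + 8 − 4 = 2^{j+2} + 4.
So the formula holds for j+1, and by induction f[m] = 2^{m+1} + 4 for all m ≥ 1.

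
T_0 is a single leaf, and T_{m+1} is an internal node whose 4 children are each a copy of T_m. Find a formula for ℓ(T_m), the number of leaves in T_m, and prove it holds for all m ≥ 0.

Claim: ℓ(T_m) = 4^m.

Base case: ℓ(T_0) = 1, and 4^0 = 1.
Assume ℓ(T_j) = 4^j.
Then ℓ(T_{j+1}) = 4·ℓ(T_j) = 4·4^j = 4^{j+1}.
This completes the inductive step, so ℓ(T_m) = 4^m for all m ≥ 0.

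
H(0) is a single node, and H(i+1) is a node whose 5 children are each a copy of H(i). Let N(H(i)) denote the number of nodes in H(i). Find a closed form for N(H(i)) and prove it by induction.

Claim: N(H(i)) = (5^{i+1} − 1)/4.

Base case: N(H(0)) = 1, and (5^{0+1} − 1)/4 = 1.
Assume N(H(r)) = (5^{r+1} − 1)/4.
Then N(H(r+1)) = 1 + 5N(H(r)) = 1 + 5·(5^{r+1} − 1)/4 = 1 + (5^{r+2} − 5)/4 = (4 + 5^{r+2} − 5)/4 = (5^{r+2} − 1)/4.
This completes the inductive step, so N(H(i)) = (5^{i+1} − 1)/4 for all i ≥ 0.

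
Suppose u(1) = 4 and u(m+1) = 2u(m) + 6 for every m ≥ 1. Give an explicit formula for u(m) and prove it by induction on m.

Claim: u(m) = 5·2^m − 6.

Base case: u(1) = 4, and 5·2^1 − 6 = 10 − 6 = 4.
Assume u(j) = 5·2^j − 6 for some j ≥ 1.
Then u(j+1) = 2u(j) + 6 = 2·(5·2^j − 6) + 6 = 10·2^j − 12 + 6 = 5·2^{j+1} − 6.
By induction, u(m) = 5·2^m − 6 for all m ≥ 1.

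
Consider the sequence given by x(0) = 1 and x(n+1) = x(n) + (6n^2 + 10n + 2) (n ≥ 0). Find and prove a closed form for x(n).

Claim: x(n) = 2n^3 + 2n^2 − 2n + 1.

Base case: x(0) = 1, and 2·0^3 + 2·0^2 − 2·0 + 1 = 1.
Assume x(j) = 2j^3 + 2j^2 − 2j + 1.
Then x(j+1) = x(j) + (6j^2 + 10j + 2) = (2j^3 + 2j^2 − 2j + 1) + (6j^2 + 10j + 2) = 2j^3 + 8j^2 + 8j + 3,
and 2·(j+1)^3 + 2·(j+1)^2 − 2·(j+1) + 1 = 2j^3 + 8j^2 + 8j + 3.
This completes the inductive step, so x(n) = 2n^3 + 2n^2 − 2n + 1 for all n ≥ 0.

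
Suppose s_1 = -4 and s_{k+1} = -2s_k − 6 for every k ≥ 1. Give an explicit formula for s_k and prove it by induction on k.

Claim: s_k = (-2)^k − 2.

Base case: s_1 = -4, and (-2)^1 − 2 = -2 − 2 = -4.
Assume s_r = (-2)^r − 2 for some r ≥ 1.
Then s_{r+1} = -2s_r − 6 = -2·((-2)^r − 2) − 6 = -2·(-2)^r + 4 − 6 = (-2)^{r+1} − 2.
By induction, s_k = (-2)^k − 2 for all k ≥ 1.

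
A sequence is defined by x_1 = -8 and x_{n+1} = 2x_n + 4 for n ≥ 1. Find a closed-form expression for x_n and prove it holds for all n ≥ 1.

Claim: x_n = -2^{n+1} − 4.

Base case: x_1 = -8, and -2^{1+1} − 4 = -4 − 4 = -8.
Assume x_j = -2^{j+1} − 4 for some j ≥ 1.
Then x_{j+1} = 2x_j + 4 = 2·(-2^{j+1} − 4) + 4 = -2^{j+2} − 8 + 4 = -2^{j+2} − 4.
By induction, x_n = -2^{n+1} − 4 for all n ≥ 1.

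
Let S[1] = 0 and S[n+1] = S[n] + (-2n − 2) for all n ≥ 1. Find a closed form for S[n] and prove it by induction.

Claim: S[n] = -n^2 − n + 2.

Base case: S[1] = 0, and -1^2 − 1 + 2 = 0.
Assume S[j] = -j^2 − j + 2.
Then S[j+1] = S[j] + (-2j − 2) = (-j^2 − j + 2) + (-2j − 2) = -j^2 − 3j,
and -(j+1)^2 − (j+1) + 2 = -j^2 − 3j.
This completes the inductive step, so S[n] = -n^2 − n + 2 for all n ≥ 1.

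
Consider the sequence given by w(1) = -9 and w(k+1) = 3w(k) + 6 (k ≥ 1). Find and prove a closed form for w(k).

Claim: w(k) = -2·3^k − 3.

Base case: w(1) = -9, and -2·3^1 − 3 = -6 − 3 = -9.
Assume w(j) = -2·3^j − 3 for some j ≥ 1.
Then w(j+1) = 3w(j) + 6 = 3·(-2·3^j − 3) + 6 = -6·3^j − 9 + 6 = -2·3^{j+1} − 3.
So the formula holds for j+1, and by induction w(k) = -2·3^k − 3 for all k ≥ 1.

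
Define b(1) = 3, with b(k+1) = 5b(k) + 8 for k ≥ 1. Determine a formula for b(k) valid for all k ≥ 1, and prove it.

Claim: b(k) = 5^k − 2.

Base case: b(1) = 3, and 5^1 − 2 = 5 − 2 = 3.
Assume b(j) = 5^j − 2 for some j ≥ 1.
Then b(j+1) = 5b(j) + 8 = 5·(5^j − 2) + 8 = 5^{j+1} − 10 + 8 = 5^{j+1} − 2.
This completes the inductive step, so b(k) = 5^k − 2 for all k ≥ 1.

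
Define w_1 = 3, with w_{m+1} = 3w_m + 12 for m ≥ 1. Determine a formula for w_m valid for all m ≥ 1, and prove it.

Claim: w_m = 3^{m+1} − 6.

Base case: w_1 = 3, and 3^{1+1} − 6 = 9 − 6 = 3.
Assume w_r = 3^{r+1} − 6 for some r ≥ 1.
Then w_{r+1} = 3w_r + 12 = 3·(3^{r+1} − 6) + 12 = 3^{r+2} − 18 + 12 = 3^{r+2} − 6.
Hence w_m = 3^{m+1} − 6 for every m ≥ 1, by induction.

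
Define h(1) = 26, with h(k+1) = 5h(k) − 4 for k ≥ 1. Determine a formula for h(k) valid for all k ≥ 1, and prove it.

Claim: h(k) = 5^{k+1} + 1.

Base case: h(1) = 26, and 5^{1+1} + 1 = 25 + 1 = 26.
Assume h(j) = 5^{j+1} + 1 for some j ≥ 1.
Then h(j+1) = 5h(j) − 4 = 5·(5^{j+1} + 1) − 4 = 5^{j+2} + 5 − 4 = 5^{j+2} + 1.
By induction, h(k) = 5^{k+1} + 1 for all k ≥ 1.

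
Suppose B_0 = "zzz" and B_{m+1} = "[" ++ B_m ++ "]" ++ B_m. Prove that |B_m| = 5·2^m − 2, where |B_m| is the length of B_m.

Base case: |B_0| = 3, and 5·2^0 − 2 = 3.
Assume |B_j| = 5·2^j − 2.
Then |B_{j+1}| = 1 + |B_j| + 1 + |B_j| = 2|B_j| + 2 = 2(5·2^j − 2) + 2 = 5·2^{j+1} − 4 + 2 = 5·2^{j+1} − 2.
Hence |B_m| = 5·2^m − 2 for every m ≥ 0, by induction.

|B_m| = 5·2^m − 2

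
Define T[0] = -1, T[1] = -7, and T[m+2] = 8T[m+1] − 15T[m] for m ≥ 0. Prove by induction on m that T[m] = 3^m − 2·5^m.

Base cases: T[0] = -1 and 3^0 − 2·5^0 = -1; T[1] = -7 and 3^1 − 2·5^1 = -7.
Assume T[j] = 3^j − 2·5^j for all 0 ≤ j ≤ r, where r ≥ 1.
Then T[r+1] = 8T[r] − 15T[r−1] = 8·(3^r − 2·5^r) − 15·(3^{r−1} − 2·5^{r−1}) = (8·3 − 15)3^{r−1} − 2·(8·5 − 15)5^{r−1} = 9·3^{r−1} − 50·5^{r−1} = 3^{r+1} − 2·5^{r+1}.
By strong induction, T[m] = 3^m − 2·5^m for all m ≥ 0.

T[m] = 3^m − 2·5^m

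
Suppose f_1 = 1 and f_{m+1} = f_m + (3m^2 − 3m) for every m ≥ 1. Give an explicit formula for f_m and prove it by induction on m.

Claim: f_m = m^3 − 3m^2 + 2m + 1.

Base case: f_1 = 1, and 1^3 − 3·1^2 + 2·1 + 1 = 1.
Assume f_r = r^3 − 3r^2 + 2r + 1.
Then f_{r+1} = f_r + (3r^2 − 3r) = (r^3 − 3r^2 + 2r + 1) + (3r^2 − 3r) = r^3 − r + 1,
and (r+1)^3 − 3·(r+1)^2 + 2·(r+1) + 1 = r^3 − r + 1.
Hence f_m = m^3 − 3m^2 + 2m + 1 for every m ≥ 1, by induction.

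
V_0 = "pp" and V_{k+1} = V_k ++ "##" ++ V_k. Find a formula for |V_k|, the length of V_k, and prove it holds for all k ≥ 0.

Claim: |V_k| = 2^{k+2} − 2.

Base case: |V_0| = 2, and 2^{0+2} − 2 = 2.
Assume |V_j| = 2^{j+2} − 2.
Then |V_{j+1}| = |V_j| + 2 + |V_j| = 2|V_j| + 2 = 2(2^{j+2} − 2) + 2 = 2^{j+3} − 4 + 2 = 2^{j+3} − 2.
So the formula holds for j+1, and by induction |V_k| = 2^{k+2} − 2 for all k ≥ 0.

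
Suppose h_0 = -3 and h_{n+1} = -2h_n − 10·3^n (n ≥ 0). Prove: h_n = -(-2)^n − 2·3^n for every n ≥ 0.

Base case: h_0 = -3, and -(-2)^0 − 2·3^0 = -1 − 2 = -3.
Assume h_j = -(-2)^j − 2·3^j for some j ≥ 0.
Then h_{j+1} = -2h_j − 10·3^j = -2·(-(-2)^j − 2·3^j) − 10·3^j = -(-2)^{j+1} + 4·3^j − 10·3^j = -(-2)^{j+1} − 6·3^j = -(-2)^{j+1} − 2·3^{j+1}.
So the formula holds for j+1, and by induction h_n = -(-2)^n − 2·3^n for all n ≥ 0.

h_n = -(-2)^n − 2·3^n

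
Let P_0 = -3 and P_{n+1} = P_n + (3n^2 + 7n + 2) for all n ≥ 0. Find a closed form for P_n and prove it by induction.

Claim: P_n = n^3 + 2n^2 − n − 3.

Base case: P_0 = -3, and 0^3 + 2·0^2 − 0 − 3 = -3.
Assume P_j = j^3 + 2j^2 − j − 3.
Then P_{j+1} = P_j + (3j^2 + 7j + 2) = (j^3 + 2j^2 − j − 3) + (3j^2 + 7j + 2) = j^3 + 5j^2 + 6j − 1,
and (j+1)^3 + 2·(j+1)^2 − (j+1) − 3 = j^3 + 5j^2 + 6j − 1.
This completes the inductive step, so P_n = n^3 + 2n^2 − n − 3 for all n ≥ 0.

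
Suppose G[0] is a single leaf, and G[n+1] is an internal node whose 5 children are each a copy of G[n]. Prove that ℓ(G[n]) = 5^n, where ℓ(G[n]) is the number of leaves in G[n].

Base case: ℓ(G[0]) = 1, and 5^0 = 1.
Assume ℓ(G[j]) = 5^j.
Then ℓ(G[j+1]) = 5·ℓ(G[j]) = 5·5^j = 5^{j+1}.
This completes the inductive step, so ℓ(G[n]) = 5^n for all n ≥ 0.

ℓ(G[n]) = 5^n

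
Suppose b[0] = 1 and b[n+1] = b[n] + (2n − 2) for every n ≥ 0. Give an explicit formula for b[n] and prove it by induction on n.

Claim: b[n] = n^2 − 3n + 1.

Base case: b[0] = 1, and 0^2 − 3·0 + 1 = 1.
Assume b[m] = m^2 − 3m + 1.
Then b[m+1] = b[m] + (2m − 2) = (m^2 − 3m + 1) + (2m − 2) = m^2 − m − 1,
and (m+1)^2 − 3·(m+1) + 1 = m^2 − m − 1.
This completes the inductive step, so b[n] = n^2 − 3n + 1 for all n ≥ 0.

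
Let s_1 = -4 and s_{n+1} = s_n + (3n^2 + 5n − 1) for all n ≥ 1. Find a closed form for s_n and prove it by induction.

Claim: s_n = n^3 + n^2 − 3n − 3.

Base case: s_1 = -4, and 1^3 + 1^2 − 3·1 − 3 = -4.
Assume s_r = r^3 + r^2 − 3r − 3.
Then s_{r+1} = s_r + (3r^2 + 5r − 1) = (r^3 + r^2 − 3r − 3) + (3r^2 + 5r − 1) = r^3 + 4r^2 + 2r − 4,
and (r+1)^3 + (r+1)^2 − 3·(r+1) − 3 = r^3 + 4r^2 + 2r − 4.
By induction, s_n = n^3 + n^2 − 3n − 3 for all n ≥ 1.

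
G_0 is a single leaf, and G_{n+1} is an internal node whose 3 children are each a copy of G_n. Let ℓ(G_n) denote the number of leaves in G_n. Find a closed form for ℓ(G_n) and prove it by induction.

Claim: ℓ(G_n) = 3^n.

Base case: ℓ(G_0) = 1, and 3^0 = 1.
Assume ℓ(G_k) = 3^k.
Then ℓ(G_{k+1}) = 3·ℓ(G_k) = 3·3^k = 3^{k+1}.
By induction, ℓ(G_n) = 3^n for all n ≥ 0.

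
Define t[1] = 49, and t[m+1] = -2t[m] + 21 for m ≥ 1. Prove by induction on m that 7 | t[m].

Base case: t[1] = 49 = 7·7, so 7 | t[1].
Assume 7 | t[k], so t[k] = 7s for some integer s.
Then t[k+1] = -2t[k] + 21 = -2·(7s) + 21 = 7(-2s + 3), so 7 | t[k+1].
This completes the inductive step, so 7 | t[m] for all m ≥ 1.

7 | t[m]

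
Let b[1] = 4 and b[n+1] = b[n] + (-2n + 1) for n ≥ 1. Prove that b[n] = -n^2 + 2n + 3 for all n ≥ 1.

Base case: b[1] = 4, and -1^2 + 2·1 + 3 = 4.
Assume b[k] = -k^2 + 2k + 3.
Then b[k+1] = b[k] + (-2k + 1) = (-k^2 + 2k + 3) + (-2k + 1) = -k^2 + 4,
and -(k+1)^2 + 2·(k+1) + 3 = -k^2 + 4.
By induction, b[n] = -n^2 + 2n + 3 for all n ≥ 1.

b[n] = -n^2 + 2n + 3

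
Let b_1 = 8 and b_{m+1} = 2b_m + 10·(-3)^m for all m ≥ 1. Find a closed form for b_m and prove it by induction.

Claim: b_m = 2^m − 2·(-3)^m.

Base case: b_1 = 8, and 2^1 − 2·(-3)^1 = 2 + 6 = 8.
Assume b_k = 2^k − 2·(-3)^k for some k ≥ 1.
Then b_{k+1} = 2b_k + 10·(-3)^k = 2·(2^k − 2·(-3)^k) + 10·(-3)^k = 2^{k+1} − 4·(-3)^k + 10·(-3)^k = 2^{k+1} + 6·(-3)^k = 2^{k+1} − 2·(-3)^{k+1}.
By induction, b_m = 2^m − 2·(-3)^m for all m ≥ 1.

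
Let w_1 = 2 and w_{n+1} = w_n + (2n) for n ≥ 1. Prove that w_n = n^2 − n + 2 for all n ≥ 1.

Base case: w_1 = 2, and 1^2 − 1 + 2 = 2.
Assume w_j = j^2 − j + 2.
Then w_{j+1} = w_j + (2j) = (j^2 − j + 2) + (2j) = j^2 + j + 2,
and (j+1)^2 − (j+1) + 2 = j^2 + j + 2.
This completes the inductive step, so w_n = n^2 − n + 2 for all n ≥ 1.

w_n = n^2 − n + 2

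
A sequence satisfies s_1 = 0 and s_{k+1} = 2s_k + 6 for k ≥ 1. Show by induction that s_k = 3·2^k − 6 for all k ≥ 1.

Base case: s_1 = 0, and 3·2^1 − 6 = 6 − 6 = 0.
Assume s_m = 3·2^m − 6 for some m ≥ 1.
Then s_{m+1} = 2s_m + 6 = 2·(3·2^m − 6) + 6 = 6·2^m − 12 + 6 = 3·2^{m+1} − 6.
Hence s_k = 3·2^k − 6 for every k ≥ 1, by induction.

s_k = 3·2^k − 6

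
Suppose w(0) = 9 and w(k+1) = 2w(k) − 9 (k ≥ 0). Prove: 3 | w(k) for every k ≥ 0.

Base case: w(0) = 9 = 3·3, so 3 | w(0).
Assume 3 | w(r), so w(r) = 3t for some integer t.
Then w(r+1) = 2w(r) − 9 = 2·(3t) − 9 = 3(2t − 3), so 3 | w(r+1).
This completes the inductive step, so 3 | w(k) for all k ≥ 0.

3 | w(k)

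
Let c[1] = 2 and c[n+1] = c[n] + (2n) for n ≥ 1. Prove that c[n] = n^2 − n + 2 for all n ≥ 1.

Base case: c[1] = 2, and 1^2 − 1 + 2 = 2.
Assume c[k] = k^2 − k + 2.
Then c[k+1] = c[k] + (2k) = (k^2 − k + 2) + (2k) = k^2 + k + 2,
and (k+1)^2 − (k+1) + 2 = k^2 + k + 2.
Hence c[n] = n^2 − n + 2 for every n ≥ 1, by induction.

c[n] = n^2 − n + 2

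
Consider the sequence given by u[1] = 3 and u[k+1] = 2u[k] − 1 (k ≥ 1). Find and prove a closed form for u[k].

Claim: u[k] = 2^k + 1.

Base case: u[1] = 3, and 2^1 + 1 = 2 + 1 = 3.
Assume u[j] = 2^j + 1 for some j ≥ 1.
Then u[j+1] = 2u[j] − 1 = 2·(2^j + 1) − 1 = 2^{j+1} + 2 − 1 = 2^{j+1} + 1.
So the formula holds for j+1, and by induction u[k] = 2^k + 1 for all k ≥ 1.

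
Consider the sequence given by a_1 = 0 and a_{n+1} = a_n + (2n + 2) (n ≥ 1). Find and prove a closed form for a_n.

Claim: a_n = n^2 + n − 2.

Base case: a_1 = 0, and 1^2 + 1 − 2 = 0.
Assume a_r = r^2 + r − 2.
Then a_{r+1} = a_r + (2r + 2) = (r^2 + r − 2) + (2r + 2) = r^2 + 3r,
and (r+1)^2 + (r+1) − 2 = r^2 + 3r.
Hence a_n = n^2 + n − 2 for every n ≥ 1, by induction.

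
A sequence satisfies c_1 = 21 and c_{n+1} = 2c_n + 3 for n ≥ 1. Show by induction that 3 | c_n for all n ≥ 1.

Base case: c_1 = 21 = 3·7, so 3 | c_1.
Assume 3 | c_k, so c_k = 3t for some integer t.
Then c_{k+1} = 2c_k + 3 = 2·(3t) + 3 = 3(2t + 1), so 3 | c_{k+1}.
Hence 3 | c_n for every n ≥ 1, by induction.

3 | c_n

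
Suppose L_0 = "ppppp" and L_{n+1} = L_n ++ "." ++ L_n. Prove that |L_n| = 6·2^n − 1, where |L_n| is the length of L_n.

Base case: |L_0| = 5, and 6·2^0 − 1 = 5.
Assume |L_m| = 6·2^m − 1.
Then |L_{m+1}| = |L_m| + 1 + |L_m| = 2|L_m| + 1 = 2(6·2^m − 1) + 1 = 6·2^{m+1} − 2 + 1 = 6·2^{m+1} − 1.
So the formula holds for m+1, and by induction |L_n| = 6·2^n − 1 for all n ≥ 0.

|L_n| = 6·2^n − 1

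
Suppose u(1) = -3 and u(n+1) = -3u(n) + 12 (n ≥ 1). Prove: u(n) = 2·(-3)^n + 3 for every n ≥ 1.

Base case: u(1) = -3, and 2·(-3)^1 + 3 = -6 + 3 = -3.
Assume u(r) = 2·(-3)^r + 3 for some r ≥ 1.
Then u(r+1) = -3u(r) + 12 = -3·(2·(-3)^r + 3) + 12 = -6·(-3)^r − 9 + 12 = 2·(-3)^{r+1} + 3.
Hence u(n) = 2·(-3)^n + 3 for every n ≥ 1, by induction.

u(n) = 2·(-3)^n + 3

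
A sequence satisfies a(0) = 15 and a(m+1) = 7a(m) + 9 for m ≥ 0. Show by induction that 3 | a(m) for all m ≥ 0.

Base case: a(0) = 15 = 3·5, so 3 | a(0).
Assume 3 | a(j), so a(j) = 3t for some integer t.
Then a(j+1) = 7a(j) + 9 = 7·(3t) + 9 = 3(7t + 3), so 3 | a(j+1).
So the property holds for j+1, and by induction 3 | a(m) for all m ≥ 0.

3 | a(m)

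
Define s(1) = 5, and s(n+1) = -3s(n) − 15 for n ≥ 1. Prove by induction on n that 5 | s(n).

Base case: s(1) = 5 = 5·1, so 5 | s(1).
Assume 5 | s(k), so s(k) = 5t for some integer t.
Then s(k+1) = -3s(k) − 15 = -3·(5t) − 15 = 5(-3t − 3), so 5 | s(k+1).
By induction, 5 | s(n) for all n ≥ 1.

5 | s(n)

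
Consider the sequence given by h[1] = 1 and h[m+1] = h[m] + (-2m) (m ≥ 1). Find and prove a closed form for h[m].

Claim: h[m] = -m^2 + m + 1.

Base case: h[1] = 1, and -1^2 + 1 + 1 = 1.
Assume h[j] = -j^2 + j + 1.
Then h[j+1] = h[j] + (-2j) = (-j^2 + j + 1) + (-2j) = -j^2 − j + 1,
and -(j+1)^2 + (j+1) + 1 = -j^2 − j + 1.
This completes the inductive step, so h[m] = -m^2 + m + 1 for all m ≥ 1.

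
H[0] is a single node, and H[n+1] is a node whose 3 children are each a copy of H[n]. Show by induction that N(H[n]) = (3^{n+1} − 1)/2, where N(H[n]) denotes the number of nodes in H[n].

Base case: N(H[0]) = 1, and (3^{0+1} − 1)/2 = 1.
Assume N(H[r]) = (3^{r+1} − 1)/2.
Then N(H[r+1]) = 1 + 3N(H[r]) = 1 + 3·(3^{r+1} − 1)/2 = 1 + (3^{r+2} − 3)/2 = (2 + 3^{r+2} − 3)/2 = (3^{r+2} − 1)/2.
Hence N(H[n]) = (3^{n+1} − 1)/2 for every n ≥ 0, by induction.

N(H[n]) = (3^{n+1} − 1)/2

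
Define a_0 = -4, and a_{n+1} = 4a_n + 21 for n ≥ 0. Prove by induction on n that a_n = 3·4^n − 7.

Base case: a_0 = -4, and 3·4^0 − 7 = 3 − 7 = -4.
Assume a_m = 3·4^m − 7 for some m ≥ 0.
Then a_{m+1} = 4a_m + 21 = 4·(3·4^m − 7) + 21 = 12·4^m − 28 + 21 = 3·4^{m+1} − 7.
By induction, a_n = 3·4^n − 7 for all n ≥ 0.

a_n = 3·4^n − 7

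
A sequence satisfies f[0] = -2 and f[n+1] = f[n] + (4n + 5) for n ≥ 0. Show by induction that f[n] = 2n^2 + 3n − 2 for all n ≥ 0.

Base case: f[0] = -2, and 2·0^2 + 3·0 − 2 = -2.
Assume f[m] = 2m^2 + 3m − 2.
Then f[m+1] = f[m] + (4m + 5) = (2m^2 + 3m − 2) + (4m + 5) = 2m^2 + 7m + 3,
and 2·(m+1)^2 + 3·(m+1) − 2 = 2m^2 + 7m + 3.
Hence f[n] = 2n^2 + 3n − 2 for every n ≥ 0, by induction.

f[n] = 2n^2 + 3n − 2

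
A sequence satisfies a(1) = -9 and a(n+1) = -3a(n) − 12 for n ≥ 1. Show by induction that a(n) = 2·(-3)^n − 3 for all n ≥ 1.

Base case: a(1) = -9, and 2·(-3)^1 − 3 = -6 − 3 = -9.
Assume a(k) = 2·(-3)^k − 3 for some k ≥ 1.
Then a(k+1) = -3a(k) − 12 = -3·(2·(-3)^k − 3) − 12 = -6·(-3)^k + 9 − 12 = 2·(-3)^{k+1} − 3.
This completes the inductive step, so a(n) = 2·(-3)^n − 3 for all n ≥ 1.

a(n) = 2·(-3)^n − 3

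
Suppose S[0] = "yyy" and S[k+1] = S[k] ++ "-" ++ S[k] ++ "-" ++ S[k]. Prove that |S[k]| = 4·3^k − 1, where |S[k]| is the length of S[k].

Base case: |S[0]| = 3, and 4·3^0 − 1 = 3.
Assume |S[m]| = 4·3^m − 1.
Then |S[m+1]| = 3|S[m]| + 2 = 3(4·3^m − 1) + 2 = 4·3^{m+1} − 3 + 2 = 4·3^{m+1} − 1.
So the formula holds for m+1, and by induction |S[k]| = 4·3^k − 1 for all k ≥ 0.

|S[k]| = 4·3^k − 1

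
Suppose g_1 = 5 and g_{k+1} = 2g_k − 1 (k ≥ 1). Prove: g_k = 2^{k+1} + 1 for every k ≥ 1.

Base case: g_1 = 5, and 2^{1+1} + 1 = 4 + 1 = 5.
Assume g_j = 2^{j+1} + 1 for some j ≥ 1.
Then g_{j+1} = 2g_j − 1 = 2·(2^{j+1} + 1) − 1 = 2^{j+2} + 2 − 1 = 2^{j+2} + 1.
So the formula holds for j+1, and by induction g_k = 2^{k+1} + 1 for all k ≥ 1.

g_k = 2^{k+1} + 1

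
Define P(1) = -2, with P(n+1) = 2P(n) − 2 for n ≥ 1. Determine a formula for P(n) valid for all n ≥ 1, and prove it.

Claim: P(n) = -2^{n+1} + 2.

Base case: P(1) = -2, and -2^{1+1} + 2 = -4 + 2 = -2.
Assume P(j) = -2^{j+1} + 2 for some j ≥ 1.
Then P(j+1) = 2P(j) − 2 = 2·(-2^{j+1} + 2) − 2 = -2^{j+2} + 4 − 2 = -2^{j+2} + 2.
This completes the inductive step, so P(n) = -2^{n+1} + 2 for all n ≥ 1.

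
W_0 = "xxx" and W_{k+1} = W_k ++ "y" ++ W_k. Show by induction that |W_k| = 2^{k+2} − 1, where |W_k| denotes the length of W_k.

Base case: |W_0| = 3, and 2^{0+2} − 1 = 3.
Assume |W_j| = 2^{j+2} − 1.
Then |W_{j+1}| = |W_j| + 1 + |W_j| = 2|W_j| + 1 = 2(2^{j+2} − 1) + 1 = 2^{j+3} − 2 + 1 = 2^{j+3} − 1.
So the formula holds for j+1, and by induction |W_k| = 2^{k+2} − 1 for all k ≥ 0.

|W_k| = 2^{k+2} − 1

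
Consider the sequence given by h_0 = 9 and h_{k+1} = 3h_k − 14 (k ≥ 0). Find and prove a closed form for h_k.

Claim: h_k = 2·3^k + 7.

Base case: h_0 = 9, and 2·3^0 + 7 = 2 + 7 = 9.
Assume h_j = 2·3^j + 7 for some j ≥ 0.
Then h_{j+1} = 3h_j − 14 = 3·(2·3^j + 7) − 14 = 6·3^j + 21 − 14 = 2·3^{j+1} + 7.
Hence h_k = 2·3^k + 7 for every k ≥ 0, by induction.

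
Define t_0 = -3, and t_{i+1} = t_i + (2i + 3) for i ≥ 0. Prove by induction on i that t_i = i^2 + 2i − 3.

Base case: t_0 = -3, and 0^2 + 2·0 − 3 = -3.
Assume t_j = j^2 + 2j − 3.
Then t_{j+1} = t_j + (2j + 3) = (j^2 + 2j − 3) + (2j + 3) = j^2 + 4j,
and (j+1)^2 + 2·(j+1) − 3 = j^2 + 4j.
This completes the inductive step, so t_i = i^2 + 2i − 3 for all i ≥ 0.

t_i = i^2 + 2i − 3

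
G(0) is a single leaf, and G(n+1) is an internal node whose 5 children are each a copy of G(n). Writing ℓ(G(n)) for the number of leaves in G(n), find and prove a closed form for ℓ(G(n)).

Claim: ℓ(G(n)) = 5^n.

Base case: ℓ(G(0)) = 1, and 5^0 = 1.
Assume ℓ(G(j)) = 5^j.
Then ℓ(G(j+1)) = 5·ℓ(G(j)) = 5·5^j = 5^{j+1}.
This completes the inductive step, so ℓ(G(n)) = 5^n for all n ≥ 0.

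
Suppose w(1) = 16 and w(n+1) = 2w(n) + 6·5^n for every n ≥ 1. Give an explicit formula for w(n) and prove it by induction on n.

Claim: w(n) = 3·2^n + 2·5^n.

Base case: w(1) = 16, and 3·2^1 + 2·5^1 = 6 + 10 = 16.
Assume w(j) = 3·2^j + 2·5^j for some j ≥ 1.
Then w(j+1) = 2w(j) + 6·5^j = 2·(3·2^j + 2·5^j) + 6·5^j = 3·2^{j+1} + 4·5^j + 6·5^j = 3·2^{j+1} + 10·5^j = 3·2^{j+1} + 2·5^{j+1}.
By induction, w(n) = 3·2^n + 2·5^n for all n ≥ 1.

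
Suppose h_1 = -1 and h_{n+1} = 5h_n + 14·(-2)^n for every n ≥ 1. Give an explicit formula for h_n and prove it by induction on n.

Claim: h_n = -5^n − 2·(-2)^n.

Base case: h_1 = -1, and -5^1 − 2·(-2)^1 = -5 + 4 = -1.
Assume h_m = -5^m − 2·(-2)^m for some m ≥ 1.
Then h_{m+1} = 5h_m + 14·(-2)^m = 5·(-5^m − 2·(-2)^m) + 14·(-2)^m = -5^{m+1} − 10·(-2)^m + 14·(-2)^m = -5^{m+1} + 4·(-2)^m = -5^{m+1} − 2·(-2)^{m+1}.
By induction, h_n = -5^n − 2·(-2)^n for all n ≥ 1.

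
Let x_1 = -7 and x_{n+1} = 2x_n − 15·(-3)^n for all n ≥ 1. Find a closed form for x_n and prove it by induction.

Claim: x_n = 2^n + 3·(-3)^n.

Base case: x_1 = -7, and 2^1 + 3·(-3)^1 = 2 − 9 = -7.
Assume x_k = 2^k + 3·(-3)^k for some k ≥ 1.
Then x_{k+1} = 2x_k − 15·(-3)^k = 2·(2^k + 3·(-3)^k) − 15·(-3)^k = 2^{k+1} + 6·(-3)^k − 15·(-3)^k = 2^{k+1} − 9·(-3)^k = 2^{k+1} + 3·(-3)^{k+1}.
Hence x_n = 2^n + 3·(-3)^n for every n ≥ 1, by induction.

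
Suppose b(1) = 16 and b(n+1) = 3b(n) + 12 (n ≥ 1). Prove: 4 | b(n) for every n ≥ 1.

Base case: b(1) = 16 = 4·4, so 4 | b(1).
Assume 4 | b(r), so b(r) = 4t for some integer t.
Then b(r+1) = 3b(r) + 12 = 3·(4t) + 12 = 4(3t + 3), so 4 | b(r+1).
So the property holds for r+1, and by induction 4 | b(n) for all n ≥ 1.

4 | b(n)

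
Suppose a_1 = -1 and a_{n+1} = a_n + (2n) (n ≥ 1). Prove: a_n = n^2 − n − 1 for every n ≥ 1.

Base case: a_1 = -1, and 1^2 − 1 − 1 = -1.
Assume a_m = m^2 − m − 1.
Then a_{m+1} = a_m + (2m) = (m^2 − m − 1) + (2m) = m^2 + m − 1,
and (m+1)^2 − (m+1) − 1 = m^2 + m − 1.
Hence a_n = n^2 − n − 1 for every n ≥ 1, by induction.

a_n = n^2 − n − 1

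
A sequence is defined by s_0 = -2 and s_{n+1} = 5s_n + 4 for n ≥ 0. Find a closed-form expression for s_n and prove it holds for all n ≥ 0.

Claim: s_n = -5^n − 1.

Base case: s_0 = -2, and -5^0 − 1 = -1 − 1 = -2.
Assume s_r = -5^r − 1 for some r ≥ 0.
Then s_{r+1} = 5s_r + 4 = 5·(-5^r − 1) + 4 = -5^{r+1} − 5 + 4 = -5^{r+1} − 1.
This completes the inductive step, so s_n = -5^n − 1 for all n ≥ 0.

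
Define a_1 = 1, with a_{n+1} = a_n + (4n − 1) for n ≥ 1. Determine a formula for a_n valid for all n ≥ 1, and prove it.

Claim: a_n = 2n^2 − 3n + 2.

Base case: a_1 = 1, and 2·1^2 − 3·1 + 2 = 1.
Assume a_k = 2k^2 − 3k + 2.
Then a_{k+1} = a_k + (4k − 1) = (2k^2 − 3k + 2) + (4k − 1) = 2k^2 + k + 1,
and 2·(k+1)^2 − 3·(k+1) + 2 = 2k^2 + k + 1.
Hence a_n = 2n^2 − 3n + 2 for every n ≥ 1, by induction.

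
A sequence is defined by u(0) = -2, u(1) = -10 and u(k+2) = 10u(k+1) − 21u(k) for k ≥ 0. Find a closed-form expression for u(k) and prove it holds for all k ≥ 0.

Claim: u(k) = -3^k − 7^k.

Base cases: u(0) = -2 and -3^0 − 7^0 = -2; u(1) = -10 and -3^1 − 7^1 = -10.
Assume u(i) = -3^i − 7^i for all 0 ≤ i ≤ j, where j ≥ 1.
Then u(j+1) = 10u(j) − 21u(j−1) = 10·(-3^j − 7^j) − 21·(-3^{j−1} − 7^{j−1}) = -(10·3 − 21)3^{j−1} − (10·7 − 21)7^{j−1} = -9·3^{j−1} − 49·7^{j−1} = -3^{j+1} − 7^{j+1}.
This completes the inductive step, so u(k) = -3^k − 7^k for all k ≥ 0.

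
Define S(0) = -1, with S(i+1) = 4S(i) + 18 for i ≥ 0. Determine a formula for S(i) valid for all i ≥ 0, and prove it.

Claim: S(i) = 5·4^i − 6.

Base case: S(0) = -1, and 5·4^0 − 6 = 5 − 6 = -1.
Assume S(k) = 5·4^k − 6 for some k ≥ 0.
Then S(k+1) = 4S(k) + 18 = 4·(5·4^k − 6) + 18 = 20·4^k − 24 + 18 = 5·4^{k+1} − 6.
This completes the inductive step, so S(i) = 5·4^i − 6 for all i ≥ 0.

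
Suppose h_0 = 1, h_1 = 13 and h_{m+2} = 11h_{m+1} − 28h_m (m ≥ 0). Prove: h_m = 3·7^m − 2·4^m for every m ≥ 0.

Base cases: h_0 = 1 and 3·7^0 − 2·4^0 = 1; h_1 = 13 and 3·7^1 − 2·4^1 = 13.
Assume h_j = 3·7^j − 2·4^j for all 0 ≤ j ≤ r, where r ≥ 1.
Then h_{r+1} = 11h_r − 28h_{r−1} = 11·(3·7^r − 2·4^r) − 28·(3·7^{r−1} − 2·4^{r−1}) = 3·(11·7 − 28)7^{r−1} − 2·(11·4 − 28)4^{r−1} = 147·7^{r−1} − 32·4^{r−1} = 3·7^{r+1} − 2·4^{r+1}.
Hence h_m = 3·7^m − 2·4^m for every m ≥ 0, by strong induction.

h_m = 3·7^m − 2·4^m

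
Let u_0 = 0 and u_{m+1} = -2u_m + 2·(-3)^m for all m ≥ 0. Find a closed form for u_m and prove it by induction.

Claim: u_m = 2·(-2)^m − 2·(-3)^m.

Base case: u_0 = 0, and 2·(-2)^0 − 2·(-3)^0 = 2 − 2 = 0.
Assume u_k = 2·(-2)^k − 2·(-3)^k for some k ≥ 0.
Then u_{k+1} = -2u_k + 2·(-3)^k = -2·(2·(-2)^k − 2·(-3)^k) + 2·(-3)^k = 2·(-2)^{k+1} + 4·(-3)^k + 2·(-3)^k = 2·(-2)^{k+1} + 6·(-3)^k = 2·(-2)^{k+1} − 2·(-3)^{k+1}.
By induction, u_m = 2·(-2)^m − 2·(-3)^m for all m ≥ 0.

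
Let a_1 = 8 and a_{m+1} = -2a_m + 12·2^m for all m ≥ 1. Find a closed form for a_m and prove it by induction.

Claim: a_m = -(-2)^m + 3·2^m.

Base case: a_1 = 8, and -(-2)^1 + 3·2^1 = 2 + 6 = 8.
Assume a_j = -(-2)^j + 3·2^j for some j ≥ 1.
Then a_{j+1} = -2a_j + 12·2^j = -2·(-(-2)^j + 3·2^j) + 12·2^j = -(-2)^{j+1} − 6·2^j + 12·2^j = -(-2)^{j+1} + 6·2^j = -(-2)^{j+1} + 3·2^{j+1}.
By induction, a_m = -(-2)^m + 3·2^m for all m ≥ 1.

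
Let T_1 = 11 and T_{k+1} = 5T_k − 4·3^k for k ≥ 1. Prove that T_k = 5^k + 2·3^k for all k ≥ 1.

Base case: T_1 = 11, and 5^1 + 2·3^1 = 5 + 6 = 11.
Assume T_m = 5^m + 2·3^m for some m ≥ 1.
Then T_{m+1} = 5T_m − 4·3^m = 5·(5^m + 2·3^m) − 4·3^m = 5^{m+1} + 10·3^m − 4·3^m = 5^{m+1} + 6·3^m = 5^{m+1} + 2·3^{m+1}.
By induction, T_k = 5^k + 2·3^k for all k ≥ 1.

T_k = 5^k + 2·3^k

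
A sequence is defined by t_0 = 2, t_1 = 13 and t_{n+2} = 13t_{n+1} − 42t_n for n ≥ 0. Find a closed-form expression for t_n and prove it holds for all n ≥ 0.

Claim: t_n = 6^n + 7^n.

Base cases: t_0 = 2 and 6^0 + 7^0 = 2; t_1 = 13 and 6^1 + 7^1 = 13.
Assume t_i = 6^i + 7^i for all 0 ≤ i ≤ j, where j ≥ 1.
Then t_{j+1} = 13t_j − 42t_{j−1} = 13·(6^j + 7^j) − 42·(6^{j−1} + 7^{j−1}) = (13·6 − 42)6^{j−1} + (13·7 − 42)7^{j−1} = 36·6^{j−1} + 49·7^{j−1} = 6^{j+1} + 7^{j+1}.
By strong induction, t_n = 6^n + 7^n for all n ≥ 0.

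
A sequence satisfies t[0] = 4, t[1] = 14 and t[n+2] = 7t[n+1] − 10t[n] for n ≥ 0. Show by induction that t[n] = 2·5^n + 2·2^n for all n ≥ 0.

Base cases: t[0] = 4 and 2·5^0 + 2·2^0 = 4; t[1] = 14 and 2·5^1 + 2·2^1 = 14.
Assume t[i] = 2·5^i + 2·2^i for all 0 ≤ i ≤ j, where j ≥ 1.
Then t[j+1] = 7t[j] − 10t[j−1] = 7·(2·5^j + 2·2^j) − 10·(2·5^{j−1} + 2·2^{j−1}) = 2·(7·5 − 10)5^{j−1} + 2·(7·2 − 10)2^{j−1} = 50·5^{j−1} + 8·2^{j−1} = 2·5^{j+1} + 2·2^{j+1}.
This completes the inductive step, so t[n] = 2·5^n + 2·2^n for all n ≥ 0.

t[n] = 2·5^n + 2·2^n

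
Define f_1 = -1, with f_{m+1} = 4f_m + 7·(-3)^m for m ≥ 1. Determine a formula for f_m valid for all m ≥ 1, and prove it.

Claim: f_m = -4^m − (-3)^m.

Base case: f_1 = -1, and -4^1 − (-3)^1 = -4 + 3 = -1.
Assume f_k = -4^k − (-3)^k for some k ≥ 1.
Then f_{k+1} = 4f_k + 7·(-3)^k = 4·(-4^k − (-3)^k) + 7·(-3)^k = -4^{k+1} − 4·(-3)^k + 7·(-3)^k = -4^{k+1} + 3·(-3)^k = -4^{k+1} − (-3)^{k+1}.
By induction, f_m = -4^m − (-3)^m for all m ≥ 1.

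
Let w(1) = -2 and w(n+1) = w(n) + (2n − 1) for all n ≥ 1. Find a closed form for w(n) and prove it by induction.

Claim: w(n) = n^2 − 2n − 1.

Base case: w(1) = -2, and 1^2 − 2·1 − 1 = -2.
Assume w(j) = j^2 − 2j − 1.
Then w(j+1) = w(j) + (2j − 1) = (j^2 − 2j − 1) + (2j − 1) = j^2 − 2,
and (j+1)^2 − 2·(j+1) − 1 = j^2 − 2.
This completes the inductive step, so w(n) = n^2 − 2n − 1 for all n ≥ 1.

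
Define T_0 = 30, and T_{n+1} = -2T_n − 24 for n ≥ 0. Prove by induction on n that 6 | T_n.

Base case: T_0 = 30 = 6·5, so 6 | T_0.
Assume 6 | T_k, so T_k = 6t for some integer t.
Then T_{k+1} = -2T_k − 24 = -2·(6t) − 24 = 6(-2t − 4), so 6 | T_{k+1}.
So the property holds for k+1, and by induction 6 | T_n for all n ≥ 0.

6 | T_n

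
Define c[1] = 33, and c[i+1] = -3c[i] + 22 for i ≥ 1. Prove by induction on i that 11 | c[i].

Base case: c[1] = 33 = 11·3, so 11 | c[1].
Assume 11 | c[m], so c[m] = 11t for some integer t.
Then c[m+1] = -3c[m] + 22 = -3·(11t) + 22 = 11(-3t + 2), so 11 | c[m+1].
So the property holds for m+1, and by induction 11 | c[i] for all i ≥ 1.

11 | c[i]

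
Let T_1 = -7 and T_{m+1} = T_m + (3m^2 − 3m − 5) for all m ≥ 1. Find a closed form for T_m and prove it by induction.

Claim: T_m = m^3 − 3m^2 − 3m − 2.

Base case: T_1 = -7, and 1^3 − 3·1^2 − 3·1 − 2 = -7.
Assume T_j = j^3 − 3j^2 − 3j − 2.
Then T_{j+1} = T_j + (3j^2 − 3j − 5) = (j^3 − 3j^2 − 3j − 2) + (3j^2 − 3j − 5) = j^3 − 6j − 7,
and (j+1)^3 − 3·(j+1)^2 − 3·(j+1) − 2 = j^3 − 6j − 7.
Hence T_m = m^3 − 3m^2 − 3m − 2 for every m ≥ 1, by induction.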